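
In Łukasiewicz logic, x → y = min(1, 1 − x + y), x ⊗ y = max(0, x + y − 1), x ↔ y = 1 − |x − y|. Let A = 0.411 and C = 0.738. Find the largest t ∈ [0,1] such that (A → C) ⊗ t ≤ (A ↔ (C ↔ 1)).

0.673

A → C = min(1, 1 − 0.411 + 0.738) = min(1, 1.327) = 1.000
So the left factor is A → C = 1.000.
C ↔ 1 = 1 − |0.738 − 1.000| = 1 − 0.262 = 0.738
A ↔ (C ↔ 1) = 1 − |0.411 − 0.738| = 1 − 0.327 = 0.673
So the right-hand bound is A ↔ (C ↔ 1) = 0.673.
The residuum of the Łukasiewicz t-norm gives the supremum: min(1, 1 − 1.000 + 0.673).
1 − 1.000 + 0.673 = 0.673, so t = min(1, 0.673) = 0.673.
Check: 1.000 ⊗ 0.673 = max(0, 0.673) = 0.673 ≤ 0.673.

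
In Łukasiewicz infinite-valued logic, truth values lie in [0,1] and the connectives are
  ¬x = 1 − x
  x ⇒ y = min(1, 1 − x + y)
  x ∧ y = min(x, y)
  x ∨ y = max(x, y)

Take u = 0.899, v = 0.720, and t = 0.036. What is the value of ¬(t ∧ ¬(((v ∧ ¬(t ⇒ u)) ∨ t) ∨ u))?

t ⇒ u = min(1, 1 − 0.036 + 0.899) = min(1, 1.863) = 1.000
¬(t ⇒ u) = 1 − 1.000 = 0.000
v ∧ ¬(t ⇒ u) = min(0.720, 0.000) = 0.000
(v ∧ ¬(t ⇒ u)) ∨ t = max(0.000, 0.036) = 0.036
((v ∧ ¬(t ⇒ u)) ∨ t) ∨ u = max(0.036, 0.899) = 0.899
¬(((v ∧ ¬(t ⇒ u)) ∨ t) ∨ u) = 1 − 0.899 = 0.101
t ∧ ¬(((v ∧ ¬(t ⇒ u)) ∨ t) ∨ u) = min(0.036, 0.101) = 0.036
¬(t ∧ ¬(((v ∧ ¬(t ⇒ u)) ∨ t) ∨ u)) = 1 − 0.036 = 0.964

0.964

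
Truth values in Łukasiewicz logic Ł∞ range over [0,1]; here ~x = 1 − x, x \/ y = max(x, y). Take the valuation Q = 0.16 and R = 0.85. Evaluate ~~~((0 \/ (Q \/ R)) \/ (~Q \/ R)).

0.15

Q \/ R = max(0.16, 0.85) = 0.85
0 \/ (Q \/ R) = max(0.00, 0.85) = 0.85
~Q = 1 − 0.16 = 0.84
~Q \/ R = max(0.84, 0.85) = 0.85
(0 \/ (Q \/ R)) \/ (~Q \/ R) = max(0.85, 0.85) = 0.85
~((0 \/ (Q \/ R)) \/ (~Q \/ R)) = 1 − 0.85 = 0.15
~~((0 \/ (Q \/ R)) \/ (~Q \/ R)) = 1 − 0.15 = 0.85
~~~((0 \/ (Q \/ R)) \/ (~Q \/ R)) = 1 − 0.85 = 0.15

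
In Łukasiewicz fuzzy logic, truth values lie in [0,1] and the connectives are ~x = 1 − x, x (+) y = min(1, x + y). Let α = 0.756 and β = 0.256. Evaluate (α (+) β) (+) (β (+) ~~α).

α (+) β = min(1, 0.756 + 0.256) = min(1, 1.012) = 1.000
~α = 1 − 0.756 = 0.244
~~α = 1 − 0.244 = 0.756
β (+) ~~α = min(1, 0.256 + 0.756) = min(1, 1.012) = 1.000
(α (+) β) (+) (β (+) ~~α) = min(1, 1.000 + 1.000) = min(1, 2.000) = 1.000

1.000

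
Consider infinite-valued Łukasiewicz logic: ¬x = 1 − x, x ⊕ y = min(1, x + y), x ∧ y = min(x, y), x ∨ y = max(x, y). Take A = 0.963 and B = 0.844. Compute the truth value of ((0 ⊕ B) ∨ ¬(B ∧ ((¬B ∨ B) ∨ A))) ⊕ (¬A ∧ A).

0 ⊕ B = min(1, 0.000 + 0.844) = min(1, 0.844) = 0.844
¬B = 1 − 0.844 = 0.156
¬B ∨ B = max(0.156, 0.844) = 0.844
(¬B ∨ B) ∨ A = max(0.844, 0.963) = 0.963
B ∧ ((¬B ∨ B) ∨ A) = min(0.844, 0.963) = 0.844
¬(B ∧ ((¬B ∨ B) ∨ A)) = 1 − 0.844 = 0.156
(0 ⊕ B) ∨ ¬(B ∧ ((¬B ∨ B) ∨ A)) = max(0.844, 0.156) = 0.844
¬A = 1 − 0.963 = 0.037
¬A ∧ A = min(0.037, 0.963) = 0.037
((0 ⊕ B) ∨ ¬(B ∧ ((¬B ∨ B) ∨ A))) ⊕ (¬A ∧ A) = min(1, 0.844 + 0.037) = min(1, 0.881) = 0.881

0.881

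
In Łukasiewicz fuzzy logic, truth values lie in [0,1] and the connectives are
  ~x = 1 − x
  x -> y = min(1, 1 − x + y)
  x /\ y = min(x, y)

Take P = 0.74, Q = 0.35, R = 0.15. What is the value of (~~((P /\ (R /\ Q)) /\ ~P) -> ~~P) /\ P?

R /\ Q = min(0.15, 0.35) = 0.15
P /\ (R /\ Q) = min(0.74, 0.15) = 0.15
~P = 1 − 0.74 = 0.26
(P /\ (R /\ Q)) /\ ~P = min(0.15, 0.26) = 0.15
~((P /\ (R /\ Q)) /\ ~P) = 1 − 0.15 = 0.85
~~((P /\ (R /\ Q)) /\ ~P) = 1 − 0.85 = 0.15
~~P = 1 − 0.26 = 0.74
~~((P /\ (R /\ Q)) /\ ~P) -> ~~P = min(1, 1 − 0.15 + 0.74) = min(1, 1.59) = 1.00
(~~((P /\ (R /\ Q)) /\ ~P) -> ~~P) /\ P = min(1.00, 0.74) = 0.74

0.74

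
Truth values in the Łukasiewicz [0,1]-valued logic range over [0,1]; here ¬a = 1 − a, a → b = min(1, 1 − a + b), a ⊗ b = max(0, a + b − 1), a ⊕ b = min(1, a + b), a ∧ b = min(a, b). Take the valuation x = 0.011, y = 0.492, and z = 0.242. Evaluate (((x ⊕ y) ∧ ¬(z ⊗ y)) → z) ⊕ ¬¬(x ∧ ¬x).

0.750

x ⊕ y = min(1, 0.011 + 0.492) = min(1, 0.503) = 0.503
z ⊗ y = max(0, 0.242 + 0.492 − 1) = max(0, -0.266) = 0.000
¬(z ⊗ y) = 1 − 0.000 = 1.000
(x ⊕ y) ∧ ¬(z ⊗ y) = min(0.503, 1.000) = 0.503
((x ⊕ y) ∧ ¬(z ⊗ y)) → z = min(1, 1 − 0.503 + 0.242) = min(1, 0.739) = 0.739
¬x = 1 − 0.011 = 0.989
x ∧ ¬x = min(0.011, 0.989) = 0.011
¬(x ∧ ¬x) = 1 − 0.011 = 0.989
¬¬(x ∧ ¬x) = 1 − 0.989 = 0.011
(((x ⊕ y) ∧ ¬(z ⊗ y)) → z) ⊕ ¬¬(x ∧ ¬x) = min(1, 0.739 + 0.011) = min(1, 0.750) = 0.750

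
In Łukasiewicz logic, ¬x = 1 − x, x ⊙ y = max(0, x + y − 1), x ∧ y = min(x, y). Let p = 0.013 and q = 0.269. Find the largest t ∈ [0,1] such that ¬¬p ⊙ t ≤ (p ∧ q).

¬p = 1 − 0.013 = 0.987
¬¬p = 1 − 0.987 = 0.013
So the left factor is ¬¬p = 0.013.
p ∧ q = min(0.013, 0.269) = 0.013
So the right-hand bound is p ∧ q = 0.013.
The residuum of the Łukasiewicz t-norm gives the supremum: min(1, 1 − 0.013 + 0.013).
1 − 0.013 + 0.013 = 1.000, so t = min(1, 1.000) = 1.000.
Check: 0.013 ⊙ 1.000 = max(0, 0.013) = 0.013 ≤ 0.013.

1.000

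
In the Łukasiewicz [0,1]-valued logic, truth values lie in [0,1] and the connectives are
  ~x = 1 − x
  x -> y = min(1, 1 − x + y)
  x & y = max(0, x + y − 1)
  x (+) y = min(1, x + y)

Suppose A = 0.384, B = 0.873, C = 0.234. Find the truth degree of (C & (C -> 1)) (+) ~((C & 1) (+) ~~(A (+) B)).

C -> 1 = min(1, 1 − 0.234 + 1.000) = min(1, 1.766) = 1.000
C & (C -> 1) = max(0, 0.234 + 1.000 − 1) = max(0, 0.234) = 0.234
C & 1 = max(0, 0.234 + 1.000 − 1) = max(0, 0.234) = 0.234
A (+) B = min(1, 0.384 + 0.873) = min(1, 1.257) = 1.000
~(A (+) B) = 1 − 1.000 = 0.000
~~(A (+) B) = 1 − 0.000 = 1.000
(C & 1) (+) ~~(A (+) B) = min(1, 0.234 + 1.000) = min(1, 1.234) = 1.000
~((C & 1) (+) ~~(A (+) B)) = 1 − 1.000 = 0.000
(C & (C -> 1)) (+) ~((C & 1) (+) ~~(A (+) B)) = min(1, 0.234 + 0.000) = min(1, 0.234) = 0.234

0.234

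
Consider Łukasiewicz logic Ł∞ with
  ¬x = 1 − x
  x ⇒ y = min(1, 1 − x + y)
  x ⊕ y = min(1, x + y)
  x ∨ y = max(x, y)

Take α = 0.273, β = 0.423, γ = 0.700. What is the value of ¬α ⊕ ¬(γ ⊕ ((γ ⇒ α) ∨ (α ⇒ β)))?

¬α = 1 − 0.273 = 0.727
γ ⇒ α = min(1, 1 − 0.700 + 0.273) = min(1, 0.573) = 0.573
α ⇒ β = min(1, 1 − 0.273 + 0.423) = min(1, 1.150) = 1.000
(γ ⇒ α) ∨ (α ⇒ β) = max(0.573, 1.000) = 1.000
γ ⊕ ((γ ⇒ α) ∨ (α ⇒ β)) = min(1, 0.700 + 1.000) = min(1, 1.700) = 1.000
¬(γ ⊕ ((γ ⇒ α) ∨ (α ⇒ β))) = 1 − 1.000 = 0.000
¬α ⊕ ¬(γ ⊕ ((γ ⇒ α) ∨ (α ⇒ β))) = min(1, 0.727 + 0.000) = min(1, 0.727) = 0.727

0.727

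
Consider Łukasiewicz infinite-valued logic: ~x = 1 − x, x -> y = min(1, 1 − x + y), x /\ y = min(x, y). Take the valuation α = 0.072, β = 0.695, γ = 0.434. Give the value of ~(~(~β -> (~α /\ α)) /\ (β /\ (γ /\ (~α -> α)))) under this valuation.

~β = 1 − 0.695 = 0.305
~α = 1 − 0.072 = 0.928
~α /\ α = min(0.928, 0.072) = 0.072
~β -> (~α /\ α) = min(1, 1 − 0.305 + 0.072) = min(1, 0.767) = 0.767
~(~β -> (~α /\ α)) = 1 − 0.767 = 0.233
~α -> α = min(1, 1 − 0.928 + 0.072) = min(1, 0.144) = 0.144
γ /\ (~α -> α) = min(0.434, 0.144) = 0.144
β /\ (γ /\ (~α -> α)) = min(0.695, 0.144) = 0.144
~(~β -> (~α /\ α)) /\ (β /\ (γ /\ (~α -> α))) = min(0.233, 0.144) = 0.144
~(~(~β -> (~α /\ α)) /\ (β /\ (γ /\ (~α -> α)))) = 1 − 0.144 = 0.856

0.856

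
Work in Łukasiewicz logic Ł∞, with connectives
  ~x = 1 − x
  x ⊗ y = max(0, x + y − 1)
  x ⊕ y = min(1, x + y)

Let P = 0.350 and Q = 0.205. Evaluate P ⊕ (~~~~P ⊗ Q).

0.350

~P = 1 − 0.350 = 0.650
~~P = 1 − 0.650 = 0.350
~~~P = 1 − 0.350 = 0.650
~~~~P = 1 − 0.650 = 0.350
~~~~P ⊗ Q = max(0, 0.350 + 0.205 − 1) = max(0, -0.445) = 0.000
P ⊕ (~~~~P ⊗ Q) = min(1, 0.350 + 0.000) = min(1, 0.350) = 0.350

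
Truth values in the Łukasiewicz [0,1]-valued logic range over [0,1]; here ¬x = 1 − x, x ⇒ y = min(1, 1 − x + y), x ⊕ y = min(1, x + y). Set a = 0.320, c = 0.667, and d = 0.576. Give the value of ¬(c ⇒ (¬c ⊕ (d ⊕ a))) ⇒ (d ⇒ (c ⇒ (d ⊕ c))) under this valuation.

1.000

¬c = 1 − 0.667 = 0.333
d ⊕ a = min(1, 0.576 + 0.320) = min(1, 0.896) = 0.896
¬c ⊕ (d ⊕ a) = min(1, 0.333 + 0.896) = min(1, 1.229) = 1.000
c ⇒ (¬c ⊕ (d ⊕ a)) = min(1, 1 − 0.667 + 1.000) = min(1, 1.333) = 1.000
¬(c ⇒ (¬c ⊕ (d ⊕ a))) = 1 − 1.000 = 0.000
d ⊕ c = min(1, 0.576 + 0.667) = min(1, 1.243) = 1.000
c ⇒ (d ⊕ c) = min(1, 1 − 0.667 + 1.000) = min(1, 1.333) = 1.000
d ⇒ (c ⇒ (d ⊕ c)) = min(1, 1 − 0.576 + 1.000) = min(1, 1.424) = 1.000
¬(c ⇒ (¬c ⊕ (d ⊕ a))) ⇒ (d ⇒ (c ⇒ (d ⊕ c))) = min(1, 1 − 0.000 + 1.000) = min(1, 2.000) = 1.000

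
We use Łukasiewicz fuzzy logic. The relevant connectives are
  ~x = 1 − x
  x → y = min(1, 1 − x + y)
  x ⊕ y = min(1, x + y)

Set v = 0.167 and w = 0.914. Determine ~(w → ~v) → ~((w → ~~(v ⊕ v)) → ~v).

0.919

~v = 1 − 0.167 = 0.833
w → ~v = min(1, 1 − 0.914 + 0.833) = min(1, 0.919) = 0.919
~(w → ~v) = 1 − 0.919 = 0.081
v ⊕ v = min(1, 0.167 + 0.167) = min(1, 0.334) = 0.334
~(v ⊕ v) = 1 − 0.334 = 0.666
~~(v ⊕ v) = 1 − 0.666 = 0.334
w → ~~(v ⊕ v) = min(1, 1 − 0.914 + 0.334) = min(1, 0.420) = 0.420
(w → ~~(v ⊕ v)) → ~v = min(1, 1 − 0.420 + 0.833) = min(1, 1.413) = 1.000
~((w → ~~(v ⊕ v)) → ~v) = 1 − 1.000 = 0.000
~(w → ~v) → ~((w → ~~(v ⊕ v)) → ~v) = min(1, 1 − 0.081 + 0.000) = min(1, 0.919) = 0.919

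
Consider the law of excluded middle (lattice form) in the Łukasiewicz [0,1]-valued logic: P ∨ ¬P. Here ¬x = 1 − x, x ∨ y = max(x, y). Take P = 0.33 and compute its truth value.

0.67

¬P = 1 − 0.33 = 0.67
P ∨ ¬P = max(0.33, 0.67) = 0.67
(The value 0.67 < 1 shows this instance is not satisfied; not a Ł∞-tautology — its value is max(a, 1−a).)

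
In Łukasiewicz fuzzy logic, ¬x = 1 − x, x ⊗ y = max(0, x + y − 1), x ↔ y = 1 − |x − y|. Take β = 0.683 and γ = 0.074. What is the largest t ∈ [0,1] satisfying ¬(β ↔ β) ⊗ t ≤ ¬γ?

β ↔ β = 1 − |0.683 − 0.683| = 1 − 0.000 = 1.000
¬(β ↔ β) = 1 − 1.000 = 0.000
So the left factor is ¬(β ↔ β) = 0.000.
¬γ = 1 − 0.074 = 0.926
So the right-hand bound is ¬γ = 0.926.
The residuum of the Łukasiewicz t-norm gives the supremum: min(1, 1 − 0.000 + 0.926).
1 − 0.000 + 0.926 = 1.926, so t = min(1, 1.926) = 1.000.
Check: 0.000 ⊗ 1.000 = max(0, 0.000) = 0.000 ≤ 0.926.

1.000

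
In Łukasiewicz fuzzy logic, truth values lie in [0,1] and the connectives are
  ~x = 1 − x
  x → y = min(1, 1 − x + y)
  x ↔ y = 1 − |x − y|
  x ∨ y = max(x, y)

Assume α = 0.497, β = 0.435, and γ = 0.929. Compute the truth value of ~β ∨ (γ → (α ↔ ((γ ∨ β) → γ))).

0.568

~β = 1 − 0.435 = 0.565
γ ∨ β = max(0.929, 0.435) = 0.929
(γ ∨ β) → γ = min(1, 1 − 0.929 + 0.929) = min(1, 1.000) = 1.000
α ↔ ((γ ∨ β) → γ) = 1 − |0.497 − 1.000| = 1 − 0.503 = 0.497
γ → (α ↔ ((γ ∨ β) → γ)) = min(1, 1 − 0.929 + 0.497) = min(1, 0.568) = 0.568
~β ∨ (γ → (α ↔ ((γ ∨ β) → γ))) = max(0.565, 0.568) = 0.568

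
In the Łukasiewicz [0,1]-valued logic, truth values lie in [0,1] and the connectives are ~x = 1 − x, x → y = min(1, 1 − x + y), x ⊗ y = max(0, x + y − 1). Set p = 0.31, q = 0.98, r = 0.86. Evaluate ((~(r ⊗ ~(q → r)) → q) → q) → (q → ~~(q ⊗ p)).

0.31

q → r = min(1, 1 − 0.98 + 0.86) = min(1, 0.88) = 0.88
~(q → r) = 1 − 0.88 = 0.12
r ⊗ ~(q → r) = max(0, 0.86 + 0.12 − 1) = max(0, -0.02) = 0.00
~(r ⊗ ~(q → r)) = 1 − 0.00 = 1.00
~(r ⊗ ~(q → r)) → q = min(1, 1 − 1.00 + 0.98) = min(1, 0.98) = 0.98
(~(r ⊗ ~(q → r)) → q) → q = min(1, 1 − 0.98 + 0.98) = min(1, 1.00) = 1.00
q ⊗ p = max(0, 0.98 + 0.31 − 1) = max(0, 0.29) = 0.29
~(q ⊗ p) = 1 − 0.29 = 0.71
~~(q ⊗ p) = 1 − 0.71 = 0.29
q → ~~(q ⊗ p) = min(1, 1 − 0.98 + 0.29) = min(1, 0.31) = 0.31
((~(r ⊗ ~(q → r)) → q) → q) → (q → ~~(q ⊗ p)) = min(1, 1 − 1.00 + 0.31) = min(1, 0.31) = 0.31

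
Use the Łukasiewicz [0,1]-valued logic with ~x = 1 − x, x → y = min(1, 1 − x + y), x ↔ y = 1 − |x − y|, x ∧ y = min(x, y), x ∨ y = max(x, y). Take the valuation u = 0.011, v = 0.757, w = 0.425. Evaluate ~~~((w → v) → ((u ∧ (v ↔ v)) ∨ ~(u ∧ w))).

w → v = min(1, 1 − 0.425 + 0.757) = min(1, 1.332) = 1.000
v ↔ v = 1 − |0.757 − 0.757| = 1 − 0.000 = 1.000
u ∧ (v ↔ v) = min(0.011, 1.000) = 0.011
u ∧ w = min(0.011, 0.425) = 0.011
~(u ∧ w) = 1 − 0.011 = 0.989
(u ∧ (v ↔ v)) ∨ ~(u ∧ w) = max(0.011, 0.989) = 0.989
(w → v) → ((u ∧ (v ↔ v)) ∨ ~(u ∧ w)) = min(1, 1 − 1.000 + 0.989) = min(1, 0.989) = 0.989
~((w → v) → ((u ∧ (v ↔ v)) ∨ ~(u ∧ w))) = 1 − 0.989 = 0.011
~~((w → v) → ((u ∧ (v ↔ v)) ∨ ~(u ∧ w))) = 1 − 0.011 = 0.989
~~~((w → v) → ((u ∧ (v ↔ v)) ∨ ~(u ∧ w))) = 1 − 0.989 = 0.011

0.011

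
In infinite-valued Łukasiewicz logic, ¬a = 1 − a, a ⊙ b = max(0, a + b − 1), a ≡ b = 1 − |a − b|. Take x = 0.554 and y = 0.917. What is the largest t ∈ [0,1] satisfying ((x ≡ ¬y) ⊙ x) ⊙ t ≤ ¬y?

1.000

¬y = 1 − 0.917 = 0.083
x ≡ ¬y = 1 − |0.554 − 0.083| = 1 − 0.471 = 0.529
(x ≡ ¬y) ⊙ x = max(0, 0.529 + 0.554 − 1) = max(0, 0.083) = 0.083
So the left factor is (x ≡ ¬y) ⊙ x = 0.083.
So the right-hand bound is ¬y = 0.083.
The residuum of the Łukasiewicz t-norm gives the supremum: min(1, 1 − 0.083 + 0.083).
1 − 0.083 + 0.083 = 1.000, so t = min(1, 1.000) = 1.000.
Check: 0.083 ⊙ 1.000 = max(0, 0.083) = 0.083 ≤ 0.083.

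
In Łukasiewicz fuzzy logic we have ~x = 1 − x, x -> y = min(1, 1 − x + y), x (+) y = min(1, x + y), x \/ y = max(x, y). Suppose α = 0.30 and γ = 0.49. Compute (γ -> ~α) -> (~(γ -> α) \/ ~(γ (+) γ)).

0.19

~α = 1 − 0.30 = 0.70
γ -> ~α = min(1, 1 − 0.49 + 0.70) = min(1, 1.21) = 1.00
γ -> α = min(1, 1 − 0.49 + 0.30) = min(1, 0.81) = 0.81
~(γ -> α) = 1 − 0.81 = 0.19
γ (+) γ = min(1, 0.49 + 0.49) = min(1, 0.98) = 0.98
~(γ (+) γ) = 1 − 0.98 = 0.02
~(γ -> α) \/ ~(γ (+) γ) = max(0.19, 0.02) = 0.19
(γ -> ~α) -> (~(γ -> α) \/ ~(γ (+) γ)) = min(1, 1 − 1.00 + 0.19) = min(1, 0.19) = 0.19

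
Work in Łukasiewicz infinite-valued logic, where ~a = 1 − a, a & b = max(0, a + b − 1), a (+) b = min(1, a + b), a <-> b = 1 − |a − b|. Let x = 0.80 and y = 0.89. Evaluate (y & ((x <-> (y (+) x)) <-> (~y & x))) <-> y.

0.20

y (+) x = min(1, 0.89 + 0.80) = min(1, 1.69) = 1.00
x <-> (y (+) x) = 1 − |0.80 − 1.00| = 1 − 0.20 = 0.80
~y = 1 − 0.89 = 0.11
~y & x = max(0, 0.11 + 0.80 − 1) = max(0, -0.09) = 0.00
(x <-> (y (+) x)) <-> (~y & x) = 1 − |0.80 − 0.00| = 1 − 0.80 = 0.20
y & ((x <-> (y (+) x)) <-> (~y & x)) = max(0, 0.89 + 0.20 − 1) = max(0, 0.09) = 0.09
(y & ((x <-> (y (+) x)) <-> (~y & x))) <-> y = 1 − |0.09 − 0.89| = 1 − 0.80 = 0.20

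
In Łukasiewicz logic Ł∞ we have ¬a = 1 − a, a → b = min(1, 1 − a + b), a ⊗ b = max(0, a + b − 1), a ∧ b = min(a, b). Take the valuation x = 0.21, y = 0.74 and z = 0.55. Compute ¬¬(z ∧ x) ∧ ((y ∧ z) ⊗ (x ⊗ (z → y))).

0.00

z ∧ x = min(0.55, 0.21) = 0.21
¬(z ∧ x) = 1 − 0.21 = 0.79
¬¬(z ∧ x) = 1 − 0.79 = 0.21
y ∧ z = min(0.74, 0.55) = 0.55
z → y = min(1, 1 − 0.55 + 0.74) = min(1, 1.19) = 1.00
x ⊗ (z → y) = max(0, 0.21 + 1.00 − 1) = max(0, 0.21) = 0.21
(y ∧ z) ⊗ (x ⊗ (z → y)) = max(0, 0.55 + 0.21 − 1) = max(0, -0.24) = 0.00
¬¬(z ∧ x) ∧ ((y ∧ z) ⊗ (x ⊗ (z → y))) = min(0.21, 0.00) = 0.00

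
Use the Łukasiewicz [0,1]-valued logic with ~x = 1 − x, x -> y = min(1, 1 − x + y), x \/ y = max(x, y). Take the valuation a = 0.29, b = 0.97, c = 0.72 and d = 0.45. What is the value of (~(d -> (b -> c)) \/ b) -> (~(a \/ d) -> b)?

1.00

b -> c = min(1, 1 − 0.97 + 0.72) = min(1, 0.75) = 0.75
d -> (b -> c) = min(1, 1 − 0.45 + 0.75) = min(1, 1.30) = 1.00
~(d -> (b -> c)) = 1 − 1.00 = 0.00
~(d -> (b -> c)) \/ b = max(0.00, 0.97) = 0.97
a \/ d = max(0.29, 0.45) = 0.45
~(a \/ d) = 1 − 0.45 = 0.55
~(a \/ d) -> b = min(1, 1 − 0.55 + 0.97) = min(1, 1.42) = 1.00
(~(d -> (b -> c)) \/ b) -> (~(a \/ d) -> b) = min(1, 1 − 0.97 + 1.00) = min(1, 1.03) = 1.00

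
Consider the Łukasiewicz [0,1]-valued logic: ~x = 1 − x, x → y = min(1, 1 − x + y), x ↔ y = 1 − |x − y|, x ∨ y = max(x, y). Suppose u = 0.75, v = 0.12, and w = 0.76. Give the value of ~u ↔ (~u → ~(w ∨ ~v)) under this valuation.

~u = 1 − 0.75 = 0.25
~v = 1 − 0.12 = 0.88
w ∨ ~v = max(0.76, 0.88) = 0.88
~(w ∨ ~v) = 1 − 0.88 = 0.12
~u → ~(w ∨ ~v) = min(1, 1 − 0.25 + 0.12) = min(1, 0.87) = 0.87
~u ↔ (~u → ~(w ∨ ~v)) = 1 − |0.25 − 0.87| = 1 − 0.62 = 0.38

0.38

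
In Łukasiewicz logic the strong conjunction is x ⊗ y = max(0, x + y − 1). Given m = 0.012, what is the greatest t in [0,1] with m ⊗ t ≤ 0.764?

1.000

The residuum of the Łukasiewicz t-norm gives the supremum: min(1, 1 − 0.012 + 0.764).
1 − 0.012 + 0.764 = 1.752, so t = min(1, 1.752) = 1.000.
Check: 0.012 ⊗ 1.000 = max(0, 0.012) = 0.012 ≤ 0.764.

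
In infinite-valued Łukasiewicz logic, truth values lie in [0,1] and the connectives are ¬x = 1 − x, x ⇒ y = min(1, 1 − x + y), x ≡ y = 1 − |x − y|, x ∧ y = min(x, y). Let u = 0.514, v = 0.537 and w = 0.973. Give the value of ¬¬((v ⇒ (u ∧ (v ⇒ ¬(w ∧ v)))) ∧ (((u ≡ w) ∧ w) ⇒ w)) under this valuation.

w ∧ v = min(0.973, 0.537) = 0.537
¬(w ∧ v) = 1 − 0.537 = 0.463
v ⇒ ¬(w ∧ v) = min(1, 1 − 0.537 + 0.463) = min(1, 0.926) = 0.926
u ∧ (v ⇒ ¬(w ∧ v)) = min(0.514, 0.926) = 0.514
v ⇒ (u ∧ (v ⇒ ¬(w ∧ v))) = min(1, 1 − 0.537 + 0.514) = min(1, 0.977) = 0.977
u ≡ w = 1 − |0.514 − 0.973| = 1 − 0.459 = 0.541
(u ≡ w) ∧ w = min(0.541, 0.973) = 0.541
((u ≡ w) ∧ w) ⇒ w = min(1, 1 − 0.541 + 0.973) = min(1, 1.432) = 1.000
(v ⇒ (u ∧ (v ⇒ ¬(w ∧ v)))) ∧ (((u ≡ w) ∧ w) ⇒ w) = min(0.977, 1.000) = 0.977
¬((v ⇒ (u ∧ (v ⇒ ¬(w ∧ v)))) ∧ (((u ≡ w) ∧ w) ⇒ w)) = 1 − 0.977 = 0.023
¬¬((v ⇒ (u ∧ (v ⇒ ¬(w ∧ v)))) ∧ (((u ≡ w) ∧ w) ⇒ w)) = 1 − 0.023 = 0.977

0.977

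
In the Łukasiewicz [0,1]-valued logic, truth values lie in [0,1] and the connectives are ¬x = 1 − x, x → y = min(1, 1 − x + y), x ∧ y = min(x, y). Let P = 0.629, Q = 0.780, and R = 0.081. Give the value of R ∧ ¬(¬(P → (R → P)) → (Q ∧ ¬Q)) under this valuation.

R → P = min(1, 1 − 0.081 + 0.629) = min(1, 1.548) = 1.000
P → (R → P) = min(1, 1 − 0.629 + 1.000) = min(1, 1.371) = 1.000
¬(P → (R → P)) = 1 − 1.000 = 0.000
¬Q = 1 − 0.780 = 0.220
Q ∧ ¬Q = min(0.780, 0.220) = 0.220
¬(P → (R → P)) → (Q ∧ ¬Q) = min(1, 1 − 0.000 + 0.220) = min(1, 1.220) = 1.000
¬(¬(P → (R → P)) → (Q ∧ ¬Q)) = 1 − 1.000 = 0.000
R ∧ ¬(¬(P → (R → P)) → (Q ∧ ¬Q)) = min(0.081, 0.000) = 0.000

0.000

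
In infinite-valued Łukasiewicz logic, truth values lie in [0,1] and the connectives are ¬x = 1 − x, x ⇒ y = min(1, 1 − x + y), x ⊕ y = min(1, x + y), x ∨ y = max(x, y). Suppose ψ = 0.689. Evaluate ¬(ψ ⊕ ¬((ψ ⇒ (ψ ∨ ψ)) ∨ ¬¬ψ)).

0.311

ψ ∨ ψ = max(0.689, 0.689) = 0.689
ψ ⇒ (ψ ∨ ψ) = min(1, 1 − 0.689 + 0.689) = min(1, 1.000) = 1.000
¬ψ = 1 − 0.689 = 0.311
¬¬ψ = 1 − 0.311 = 0.689
(ψ ⇒ (ψ ∨ ψ)) ∨ ¬¬ψ = max(1.000, 0.689) = 1.000
¬((ψ ⇒ (ψ ∨ ψ)) ∨ ¬¬ψ) = 1 − 1.000 = 0.000
ψ ⊕ ¬((ψ ⇒ (ψ ∨ ψ)) ∨ ¬¬ψ) = min(1, 0.689 + 0.000) = min(1, 0.689) = 0.689
¬(ψ ⊕ ¬((ψ ⇒ (ψ ∨ ψ)) ∨ ¬¬ψ)) = 1 − 0.689 = 0.311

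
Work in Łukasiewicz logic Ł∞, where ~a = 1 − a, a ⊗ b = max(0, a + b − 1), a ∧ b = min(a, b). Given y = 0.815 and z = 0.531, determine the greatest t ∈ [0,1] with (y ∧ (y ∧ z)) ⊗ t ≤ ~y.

y ∧ z = min(0.815, 0.531) = 0.531
y ∧ (y ∧ z) = min(0.815, 0.531) = 0.531
So the left factor is y ∧ (y ∧ z) = 0.531.
~y = 1 − 0.815 = 0.185
So the right-hand bound is ~y = 0.185.
The residuum of the Łukasiewicz t-norm gives the supremum: min(1, 1 − 0.531 + 0.185).
1 − 0.531 + 0.185 = 0.654, so t = min(1, 0.654) = 0.654.
Check: 0.531 ⊗ 0.654 = max(0, 0.185) = 0.185 ≤ 0.185.

0.654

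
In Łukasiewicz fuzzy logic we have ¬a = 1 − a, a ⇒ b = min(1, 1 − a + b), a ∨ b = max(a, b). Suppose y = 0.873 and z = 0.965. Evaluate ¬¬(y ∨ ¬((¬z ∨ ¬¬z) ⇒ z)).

¬z = 1 − 0.965 = 0.035
¬¬z = 1 − 0.035 = 0.965
¬z ∨ ¬¬z = max(0.035, 0.965) = 0.965
(¬z ∨ ¬¬z) ⇒ z = min(1, 1 − 0.965 + 0.965) = min(1, 1.000) = 1.000
¬((¬z ∨ ¬¬z) ⇒ z) = 1 − 1.000 = 0.000
y ∨ ¬((¬z ∨ ¬¬z) ⇒ z) = max(0.873, 0.000) = 0.873
¬(y ∨ ¬((¬z ∨ ¬¬z) ⇒ z)) = 1 − 0.873 = 0.127
¬¬(y ∨ ¬((¬z ∨ ¬¬z) ⇒ z)) = 1 − 0.127 = 0.873

0.873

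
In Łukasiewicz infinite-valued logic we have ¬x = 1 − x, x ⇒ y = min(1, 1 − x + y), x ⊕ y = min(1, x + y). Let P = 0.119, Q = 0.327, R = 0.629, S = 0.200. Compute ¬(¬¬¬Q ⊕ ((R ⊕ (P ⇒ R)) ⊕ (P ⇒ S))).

¬Q = 1 − 0.327 = 0.673
¬¬Q = 1 − 0.673 = 0.327
¬¬¬Q = 1 − 0.327 = 0.673
P ⇒ R = min(1, 1 − 0.119 + 0.629) = min(1, 1.510) = 1.000
R ⊕ (P ⇒ R) = min(1, 0.629 + 1.000) = min(1, 1.629) = 1.000
P ⇒ S = min(1, 1 − 0.119 + 0.200) = min(1, 1.081) = 1.000
(R ⊕ (P ⇒ R)) ⊕ (P ⇒ S) = min(1, 1.000 + 1.000) = min(1, 2.000) = 1.000
¬¬¬Q ⊕ ((R ⊕ (P ⇒ R)) ⊕ (P ⇒ S)) = min(1, 0.673 + 1.000) = min(1, 1.673) = 1.000
¬(¬¬¬Q ⊕ ((R ⊕ (P ⇒ R)) ⊕ (P ⇒ S))) = 1 − 1.000 = 0.000

0.000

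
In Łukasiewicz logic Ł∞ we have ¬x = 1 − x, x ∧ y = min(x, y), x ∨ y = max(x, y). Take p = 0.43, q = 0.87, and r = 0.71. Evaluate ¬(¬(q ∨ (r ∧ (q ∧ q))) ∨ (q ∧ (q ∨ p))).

0.13

q ∧ q = min(0.87, 0.87) = 0.87
r ∧ (q ∧ q) = min(0.71, 0.87) = 0.71
q ∨ (r ∧ (q ∧ q)) = max(0.87, 0.71) = 0.87
¬(q ∨ (r ∧ (q ∧ q))) = 1 − 0.87 = 0.13
q ∨ p = max(0.87, 0.43) = 0.87
q ∧ (q ∨ p) = min(0.87, 0.87) = 0.87
¬(q ∨ (r ∧ (q ∧ q))) ∨ (q ∧ (q ∨ p)) = max(0.13, 0.87) = 0.87
¬(¬(q ∨ (r ∧ (q ∧ q))) ∨ (q ∧ (q ∨ p))) = 1 − 0.87 = 0.13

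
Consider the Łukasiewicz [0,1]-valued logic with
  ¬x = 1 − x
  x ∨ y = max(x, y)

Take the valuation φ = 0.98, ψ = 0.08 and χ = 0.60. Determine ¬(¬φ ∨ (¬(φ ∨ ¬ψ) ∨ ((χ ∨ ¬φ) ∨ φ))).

¬φ = 1 − 0.98 = 0.02
¬ψ = 1 − 0.08 = 0.92
φ ∨ ¬ψ = max(0.98, 0.92) = 0.98
¬(φ ∨ ¬ψ) = 1 − 0.98 = 0.02
χ ∨ ¬φ = max(0.60, 0.02) = 0.60
(χ ∨ ¬φ) ∨ φ = max(0.60, 0.98) = 0.98
¬(φ ∨ ¬ψ) ∨ ((χ ∨ ¬φ) ∨ φ) = max(0.02, 0.98) = 0.98
¬φ ∨ (¬(φ ∨ ¬ψ) ∨ ((χ ∨ ¬φ) ∨ φ)) = max(0.02, 0.98) = 0.98
¬(¬φ ∨ (¬(φ ∨ ¬ψ) ∨ ((χ ∨ ¬φ) ∨ φ))) = 1 − 0.98 = 0.02

0.02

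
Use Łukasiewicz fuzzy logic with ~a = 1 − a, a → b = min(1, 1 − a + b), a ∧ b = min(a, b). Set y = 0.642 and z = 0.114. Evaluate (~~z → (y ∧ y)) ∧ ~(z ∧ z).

0.886

~z = 1 − 0.114 = 0.886
~~z = 1 − 0.886 = 0.114
y ∧ y = min(0.642, 0.642) = 0.642
~~z → (y ∧ y) = min(1, 1 − 0.114 + 0.642) = min(1, 1.528) = 1.000
z ∧ z = min(0.114, 0.114) = 0.114
~(z ∧ z) = 1 − 0.114 = 0.886
(~~z → (y ∧ y)) ∧ ~(z ∧ z) = min(1.000, 0.886) = 0.886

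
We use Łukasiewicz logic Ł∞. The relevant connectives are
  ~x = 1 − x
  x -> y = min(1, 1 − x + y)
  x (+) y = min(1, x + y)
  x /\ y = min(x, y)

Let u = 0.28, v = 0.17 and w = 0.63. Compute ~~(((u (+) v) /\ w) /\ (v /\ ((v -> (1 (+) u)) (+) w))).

u (+) v = min(1, 0.28 + 0.17) = min(1, 0.45) = 0.45
(u (+) v) /\ w = min(0.45, 0.63) = 0.45
1 (+) u = min(1, 1.00 + 0.28) = min(1, 1.28) = 1.00
v -> (1 (+) u) = min(1, 1 − 0.17 + 1.00) = min(1, 1.83) = 1.00
(v -> (1 (+) u)) (+) w = min(1, 1.00 + 0.63) = min(1, 1.63) = 1.00
v /\ ((v -> (1 (+) u)) (+) w) = min(0.17, 1.00) = 0.17
((u (+) v) /\ w) /\ (v /\ ((v -> (1 (+) u)) (+) w)) = min(0.45, 0.17) = 0.17
~(((u (+) v) /\ w) /\ (v /\ ((v -> (1 (+) u)) (+) w))) = 1 − 0.17 = 0.83
~~(((u (+) v) /\ w) /\ (v /\ ((v -> (1 (+) u)) (+) w))) = 1 − 0.83 = 0.17

0.17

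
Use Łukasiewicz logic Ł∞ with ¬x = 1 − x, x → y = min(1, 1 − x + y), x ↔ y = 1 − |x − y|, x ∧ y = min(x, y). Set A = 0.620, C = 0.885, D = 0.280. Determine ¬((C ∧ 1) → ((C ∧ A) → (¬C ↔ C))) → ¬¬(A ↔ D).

C ∧ 1 = min(0.885, 1.000) = 0.885
C ∧ A = min(0.885, 0.620) = 0.620
¬C = 1 − 0.885 = 0.115
¬C ↔ C = 1 − |0.115 − 0.885| = 1 − 0.770 = 0.230
(C ∧ A) → (¬C ↔ C) = min(1, 1 − 0.620 + 0.230) = min(1, 0.610) = 0.610
(C ∧ 1) → ((C ∧ A) → (¬C ↔ C)) = min(1, 1 − 0.885 + 0.610) = min(1, 0.725) = 0.725
¬((C ∧ 1) → ((C ∧ A) → (¬C ↔ C))) = 1 − 0.725 = 0.275
A ↔ D = 1 − |0.620 − 0.280| = 1 − 0.340 = 0.660
¬(A ↔ D) = 1 − 0.660 = 0.340
¬¬(A ↔ D) = 1 − 0.340 = 0.660
¬((C ∧ 1) → ((C ∧ A) → (¬C ↔ C))) → ¬¬(A ↔ D) = min(1, 1 − 0.275 + 0.660) = min(1, 1.385) = 1.000

1.000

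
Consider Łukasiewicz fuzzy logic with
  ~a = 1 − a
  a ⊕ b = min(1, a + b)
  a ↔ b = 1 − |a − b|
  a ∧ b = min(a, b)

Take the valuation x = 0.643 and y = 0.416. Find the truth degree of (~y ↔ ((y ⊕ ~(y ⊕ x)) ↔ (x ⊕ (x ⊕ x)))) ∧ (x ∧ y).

~y = 1 − 0.416 = 0.584
y ⊕ x = min(1, 0.416 + 0.643) = min(1, 1.059) = 1.000
~(y ⊕ x) = 1 − 1.000 = 0.000
y ⊕ ~(y ⊕ x) = min(1, 0.416 + 0.000) = min(1, 0.416) = 0.416
x ⊕ x = min(1, 0.643 + 0.643) = min(1, 1.286) = 1.000
x ⊕ (x ⊕ x) = min(1, 0.643 + 1.000) = min(1, 1.643) = 1.000
(y ⊕ ~(y ⊕ x)) ↔ (x ⊕ (x ⊕ x)) = 1 − |0.416 − 1.000| = 1 − 0.584 = 0.416
~y ↔ ((y ⊕ ~(y ⊕ x)) ↔ (x ⊕ (x ⊕ x))) = 1 − |0.584 − 0.416| = 1 − 0.168 = 0.832
x ∧ y = min(0.643, 0.416) = 0.416
(~y ↔ ((y ⊕ ~(y ⊕ x)) ↔ (x ⊕ (x ⊕ x)))) ∧ (x ∧ y) = min(0.832, 0.416) = 0.416

0.416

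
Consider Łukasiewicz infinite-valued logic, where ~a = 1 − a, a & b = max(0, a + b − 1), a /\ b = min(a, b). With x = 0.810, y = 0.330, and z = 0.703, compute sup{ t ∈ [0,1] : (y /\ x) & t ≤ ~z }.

y /\ x = min(0.330, 0.810) = 0.330
So the left factor is y /\ x = 0.330.
~z = 1 − 0.703 = 0.297
So the right-hand bound is ~z = 0.297.
The residuum of the Łukasiewicz t-norm gives the supremum: min(1, 1 − 0.330 + 0.297).
1 − 0.330 + 0.297 = 0.967, so t = min(1, 0.967) = 0.967.
Check: 0.330 & 0.967 = max(0, 0.297) = 0.297 ≤ 0.297.

0.967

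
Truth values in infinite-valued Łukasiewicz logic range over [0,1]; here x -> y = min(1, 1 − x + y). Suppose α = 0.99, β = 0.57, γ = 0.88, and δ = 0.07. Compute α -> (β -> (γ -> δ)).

γ -> δ = min(1, 1 − 0.88 + 0.07) = min(1, 0.19) = 0.19
β -> (γ -> δ) = min(1, 1 − 0.57 + 0.19) = min(1, 0.62) = 0.62
α -> (β -> (γ -> δ)) = min(1, 1 − 0.99 + 0.62) = min(1, 0.63) = 0.63

0.63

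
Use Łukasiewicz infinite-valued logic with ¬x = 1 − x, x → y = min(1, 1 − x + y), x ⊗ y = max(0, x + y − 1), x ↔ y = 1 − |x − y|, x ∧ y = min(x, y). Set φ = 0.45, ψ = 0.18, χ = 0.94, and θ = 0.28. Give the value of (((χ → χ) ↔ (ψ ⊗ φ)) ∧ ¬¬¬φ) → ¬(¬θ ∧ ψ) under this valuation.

1.00

χ → χ = min(1, 1 − 0.94 + 0.94) = min(1, 1.00) = 1.00
ψ ⊗ φ = max(0, 0.18 + 0.45 − 1) = max(0, -0.37) = 0.00
(χ → χ) ↔ (ψ ⊗ φ) = 1 − |1.00 − 0.00| = 1 − 1.00 = 0.00
¬φ = 1 − 0.45 = 0.55
¬¬φ = 1 − 0.55 = 0.45
¬¬¬φ = 1 − 0.45 = 0.55
((χ → χ) ↔ (ψ ⊗ φ)) ∧ ¬¬¬φ = min(0.00, 0.55) = 0.00
¬θ = 1 − 0.28 = 0.72
¬θ ∧ ψ = min(0.72, 0.18) = 0.18
¬(¬θ ∧ ψ) = 1 − 0.18 = 0.82
(((χ → χ) ↔ (ψ ⊗ φ)) ∧ ¬¬¬φ) → ¬(¬θ ∧ ψ) = min(1, 1 − 0.00 + 0.82) = min(1, 1.82) = 1.00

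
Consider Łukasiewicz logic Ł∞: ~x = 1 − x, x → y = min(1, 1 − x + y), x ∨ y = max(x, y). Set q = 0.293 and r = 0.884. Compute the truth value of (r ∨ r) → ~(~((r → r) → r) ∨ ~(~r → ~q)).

1.000

r ∨ r = max(0.884, 0.884) = 0.884
r → r = min(1, 1 − 0.884 + 0.884) = min(1, 1.000) = 1.000
(r → r) → r = min(1, 1 − 1.000 + 0.884) = min(1, 0.884) = 0.884
~((r → r) → r) = 1 − 0.884 = 0.116
~r = 1 − 0.884 = 0.116
~q = 1 − 0.293 = 0.707
~r → ~q = min(1, 1 − 0.116 + 0.707) = min(1, 1.591) = 1.000
~(~r → ~q) = 1 − 1.000 = 0.000
~((r → r) → r) ∨ ~(~r → ~q) = max(0.116, 0.000) = 0.116
~(~((r → r) → r) ∨ ~(~r → ~q)) = 1 − 0.116 = 0.884
(r ∨ r) → ~(~((r → r) → r) ∨ ~(~r → ~q)) = min(1, 1 − 0.884 + 0.884) = min(1, 1.000) = 1.000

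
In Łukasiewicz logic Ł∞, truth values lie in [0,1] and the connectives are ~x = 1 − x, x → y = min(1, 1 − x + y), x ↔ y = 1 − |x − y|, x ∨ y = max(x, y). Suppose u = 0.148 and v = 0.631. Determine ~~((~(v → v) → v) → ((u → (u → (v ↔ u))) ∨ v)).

1.000

v → v = min(1, 1 − 0.631 + 0.631) = min(1, 1.000) = 1.000
~(v → v) = 1 − 1.000 = 0.000
~(v → v) → v = min(1, 1 − 0.000 + 0.631) = min(1, 1.631) = 1.000
v ↔ u = 1 − |0.631 − 0.148| = 1 − 0.483 = 0.517
u → (v ↔ u) = min(1, 1 − 0.148 + 0.517) = min(1, 1.369) = 1.000
u → (u → (v ↔ u)) = min(1, 1 − 0.148 + 1.000) = min(1, 1.852) = 1.000
(u → (u → (v ↔ u))) ∨ v = max(1.000, 0.631) = 1.000
(~(v → v) → v) → ((u → (u → (v ↔ u))) ∨ v) = min(1, 1 − 1.000 + 1.000) = min(1, 1.000) = 1.000
~((~(v → v) → v) → ((u → (u → (v ↔ u))) ∨ v)) = 1 − 1.000 = 0.000
~~((~(v → v) → v) → ((u → (u → (v ↔ u))) ∨ v)) = 1 − 0.000 = 1.000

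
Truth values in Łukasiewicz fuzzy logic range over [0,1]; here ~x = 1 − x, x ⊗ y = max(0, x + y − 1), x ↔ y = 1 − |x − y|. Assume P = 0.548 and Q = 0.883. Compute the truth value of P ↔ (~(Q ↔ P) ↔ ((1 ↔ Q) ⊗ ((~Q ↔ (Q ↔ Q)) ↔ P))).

0.665

Q ↔ P = 1 − |0.883 − 0.548| = 1 − 0.335 = 0.665
~(Q ↔ P) = 1 − 0.665 = 0.335
1 ↔ Q = 1 − |1.000 − 0.883| = 1 − 0.117 = 0.883
~Q = 1 − 0.883 = 0.117
Q ↔ Q = 1 − |0.883 − 0.883| = 1 − 0.000 = 1.000
~Q ↔ (Q ↔ Q) = 1 − |0.117 − 1.000| = 1 − 0.883 = 0.117
(~Q ↔ (Q ↔ Q)) ↔ P = 1 − |0.117 − 0.548| = 1 − 0.431 = 0.569
(1 ↔ Q) ⊗ ((~Q ↔ (Q ↔ Q)) ↔ P) = max(0, 0.883 + 0.569 − 1) = max(0, 0.452) = 0.452
~(Q ↔ P) ↔ ((1 ↔ Q) ⊗ ((~Q ↔ (Q ↔ Q)) ↔ P)) = 1 − |0.335 − 0.452| = 1 − 0.117 = 0.883
P ↔ (~(Q ↔ P) ↔ ((1 ↔ Q) ⊗ ((~Q ↔ (Q ↔ Q)) ↔ P))) = 1 − |0.548 − 0.883| = 1 − 0.335 = 0.665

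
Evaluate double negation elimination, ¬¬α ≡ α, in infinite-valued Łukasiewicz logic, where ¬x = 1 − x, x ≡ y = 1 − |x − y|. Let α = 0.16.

1.00

¬α = 1 − 0.16 = 0.84
¬¬α = 1 − 0.84 = 0.16
¬¬α ≡ α = 1 − |0.16 − 0.16| = 1 − 0.00 = 1.00
(As expected: always 1 in Ł∞ since negation is involutive.)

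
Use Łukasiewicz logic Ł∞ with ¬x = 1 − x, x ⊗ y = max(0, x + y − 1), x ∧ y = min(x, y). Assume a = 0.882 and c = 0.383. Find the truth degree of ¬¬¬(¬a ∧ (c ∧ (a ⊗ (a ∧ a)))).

¬a = 1 − 0.882 = 0.118
a ∧ a = min(0.882, 0.882) = 0.882
a ⊗ (a ∧ a) = max(0, 0.882 + 0.882 − 1) = max(0, 0.764) = 0.764
c ∧ (a ⊗ (a ∧ a)) = min(0.383, 0.764) = 0.383
¬a ∧ (c ∧ (a ⊗ (a ∧ a))) = min(0.118, 0.383) = 0.118
¬(¬a ∧ (c ∧ (a ⊗ (a ∧ a)))) = 1 − 0.118 = 0.882
¬¬(¬a ∧ (c ∧ (a ⊗ (a ∧ a)))) = 1 − 0.882 = 0.118
¬¬¬(¬a ∧ (c ∧ (a ⊗ (a ∧ a)))) = 1 − 0.118 = 0.882

0.882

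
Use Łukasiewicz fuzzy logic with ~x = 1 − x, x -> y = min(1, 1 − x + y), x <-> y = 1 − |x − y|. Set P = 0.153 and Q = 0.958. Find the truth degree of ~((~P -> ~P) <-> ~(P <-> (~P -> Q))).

0.153

~P = 1 − 0.153 = 0.847
~P -> ~P = min(1, 1 − 0.847 + 0.847) = min(1, 1.000) = 1.000
~P -> Q = min(1, 1 − 0.847 + 0.958) = min(1, 1.111) = 1.000
P <-> (~P -> Q) = 1 − |0.153 − 1.000| = 1 − 0.847 = 0.153
~(P <-> (~P -> Q)) = 1 − 0.153 = 0.847
(~P -> ~P) <-> ~(P <-> (~P -> Q)) = 1 − |1.000 − 0.847| = 1 − 0.153 = 0.847
~((~P -> ~P) <-> ~(P <-> (~P -> Q))) = 1 − 0.847 = 0.153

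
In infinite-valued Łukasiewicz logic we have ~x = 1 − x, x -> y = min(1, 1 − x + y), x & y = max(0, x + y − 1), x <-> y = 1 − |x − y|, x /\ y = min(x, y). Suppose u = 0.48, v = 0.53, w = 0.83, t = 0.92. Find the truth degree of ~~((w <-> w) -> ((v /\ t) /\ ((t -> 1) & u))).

0.48

w <-> w = 1 − |0.83 − 0.83| = 1 − 0.00 = 1.00
v /\ t = min(0.53, 0.92) = 0.53
t -> 1 = min(1, 1 − 0.92 + 1.00) = min(1, 1.08) = 1.00
(t -> 1) & u = max(0, 1.00 + 0.48 − 1) = max(0, 0.48) = 0.48
(v /\ t) /\ ((t -> 1) & u) = min(0.53, 0.48) = 0.48
(w <-> w) -> ((v /\ t) /\ ((t -> 1) & u)) = min(1, 1 − 1.00 + 0.48) = min(1, 0.48) = 0.48
~((w <-> w) -> ((v /\ t) /\ ((t -> 1) & u))) = 1 − 0.48 = 0.52
~~((w <-> w) -> ((v /\ t) /\ ((t -> 1) & u))) = 1 − 0.52 = 0.48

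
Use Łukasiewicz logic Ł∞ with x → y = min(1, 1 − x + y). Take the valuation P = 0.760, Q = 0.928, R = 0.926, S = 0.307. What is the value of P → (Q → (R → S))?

0.693

R → S = min(1, 1 − 0.926 + 0.307) = min(1, 0.381) = 0.381
Q → (R → S) = min(1, 1 − 0.928 + 0.381) = min(1, 0.453) = 0.453
P → (Q → (R → S)) = min(1, 1 − 0.760 + 0.453) = min(1, 0.693) = 0.693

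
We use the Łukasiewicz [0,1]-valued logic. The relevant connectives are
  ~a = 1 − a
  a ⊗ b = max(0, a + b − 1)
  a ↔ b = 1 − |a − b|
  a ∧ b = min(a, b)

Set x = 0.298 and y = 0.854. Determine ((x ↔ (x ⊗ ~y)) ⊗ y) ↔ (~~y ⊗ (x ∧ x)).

0.596

~y = 1 − 0.854 = 0.146
x ⊗ ~y = max(0, 0.298 + 0.146 − 1) = max(0, -0.556) = 0.000
x ↔ (x ⊗ ~y) = 1 − |0.298 − 0.000| = 1 − 0.298 = 0.702
(x ↔ (x ⊗ ~y)) ⊗ y = max(0, 0.702 + 0.854 − 1) = max(0, 0.556) = 0.556
~~y = 1 − 0.146 = 0.854
x ∧ x = min(0.298, 0.298) = 0.298
~~y ⊗ (x ∧ x) = max(0, 0.854 + 0.298 − 1) = max(0, 0.152) = 0.152
((x ↔ (x ⊗ ~y)) ⊗ y) ↔ (~~y ⊗ (x ∧ x)) = 1 − |0.556 − 0.152| = 1 − 0.404 = 0.596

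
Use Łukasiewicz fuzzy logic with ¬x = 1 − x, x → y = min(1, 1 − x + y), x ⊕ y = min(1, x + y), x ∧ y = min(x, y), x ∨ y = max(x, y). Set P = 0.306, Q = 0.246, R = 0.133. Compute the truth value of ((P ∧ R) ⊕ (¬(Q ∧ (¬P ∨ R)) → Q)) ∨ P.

0.625

P ∧ R = min(0.306, 0.133) = 0.133
¬P = 1 − 0.306 = 0.694
¬P ∨ R = max(0.694, 0.133) = 0.694
Q ∧ (¬P ∨ R) = min(0.246, 0.694) = 0.246
¬(Q ∧ (¬P ∨ R)) = 1 − 0.246 = 0.754
¬(Q ∧ (¬P ∨ R)) → Q = min(1, 1 − 0.754 + 0.246) = min(1, 0.492) = 0.492
(P ∧ R) ⊕ (¬(Q ∧ (¬P ∨ R)) → Q) = min(1, 0.133 + 0.492) = min(1, 0.625) = 0.625
((P ∧ R) ⊕ (¬(Q ∧ (¬P ∨ R)) → Q)) ∨ P = max(0.625, 0.306) = 0.625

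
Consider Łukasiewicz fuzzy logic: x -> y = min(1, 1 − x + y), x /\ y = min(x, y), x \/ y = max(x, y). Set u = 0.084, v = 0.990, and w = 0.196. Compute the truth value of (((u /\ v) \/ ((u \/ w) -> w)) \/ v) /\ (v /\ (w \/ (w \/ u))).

0.196

u /\ v = min(0.084, 0.990) = 0.084
u \/ w = max(0.084, 0.196) = 0.196
(u \/ w) -> w = min(1, 1 − 0.196 + 0.196) = min(1, 1.000) = 1.000
(u /\ v) \/ ((u \/ w) -> w) = max(0.084, 1.000) = 1.000
((u /\ v) \/ ((u \/ w) -> w)) \/ v = max(1.000, 0.990) = 1.000
w \/ u = max(0.196, 0.084) = 0.196
w \/ (w \/ u) = max(0.196, 0.196) = 0.196
v /\ (w \/ (w \/ u)) = min(0.990, 0.196) = 0.196
(((u /\ v) \/ ((u \/ w) -> w)) \/ v) /\ (v /\ (w \/ (w \/ u))) = min(1.000, 0.196) = 0.196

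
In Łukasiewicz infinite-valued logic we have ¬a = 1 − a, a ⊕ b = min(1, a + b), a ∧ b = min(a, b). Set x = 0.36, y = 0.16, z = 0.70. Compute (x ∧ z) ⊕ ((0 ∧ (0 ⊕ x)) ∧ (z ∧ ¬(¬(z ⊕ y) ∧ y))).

0.36

x ∧ z = min(0.36, 0.70) = 0.36
0 ⊕ x = min(1, 0.00 + 0.36) = min(1, 0.36) = 0.36
0 ∧ (0 ⊕ x) = min(0.00, 0.36) = 0.00
z ⊕ y = min(1, 0.70 + 0.16) = min(1, 0.86) = 0.86
¬(z ⊕ y) = 1 − 0.86 = 0.14
¬(z ⊕ y) ∧ y = min(0.14, 0.16) = 0.14
¬(¬(z ⊕ y) ∧ y) = 1 − 0.14 = 0.86
z ∧ ¬(¬(z ⊕ y) ∧ y) = min(0.70, 0.86) = 0.70
(0 ∧ (0 ⊕ x)) ∧ (z ∧ ¬(¬(z ⊕ y) ∧ y)) = min(0.00, 0.70) = 0.00
(x ∧ z) ⊕ ((0 ∧ (0 ⊕ x)) ∧ (z ∧ ¬(¬(z ⊕ y) ∧ y))) = min(1, 0.36 + 0.00) = min(1, 0.36) = 0.36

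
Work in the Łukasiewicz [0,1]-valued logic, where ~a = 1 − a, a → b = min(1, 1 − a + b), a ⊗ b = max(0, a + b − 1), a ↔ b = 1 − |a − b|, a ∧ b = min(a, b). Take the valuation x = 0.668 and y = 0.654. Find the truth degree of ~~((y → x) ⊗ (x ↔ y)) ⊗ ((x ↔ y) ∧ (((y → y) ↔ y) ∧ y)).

y → x = min(1, 1 − 0.654 + 0.668) = min(1, 1.014) = 1.000
x ↔ y = 1 − |0.668 − 0.654| = 1 − 0.014 = 0.986
(y → x) ⊗ (x ↔ y) = max(0, 1.000 + 0.986 − 1) = max(0, 0.986) = 0.986
~((y → x) ⊗ (x ↔ y)) = 1 − 0.986 = 0.014
~~((y → x) ⊗ (x ↔ y)) = 1 − 0.014 = 0.986
y → y = min(1, 1 − 0.654 + 0.654) = min(1, 1.000) = 1.000
(y → y) ↔ y = 1 − |1.000 − 0.654| = 1 − 0.346 = 0.654
((y → y) ↔ y) ∧ y = min(0.654, 0.654) = 0.654
(x ↔ y) ∧ (((y → y) ↔ y) ∧ y) = min(0.986, 0.654) = 0.654
~~((y → x) ⊗ (x ↔ y)) ⊗ ((x ↔ y) ∧ (((y → y) ↔ y) ∧ y)) = max(0, 0.986 + 0.654 − 1) = max(0, 0.640) = 0.640

0.640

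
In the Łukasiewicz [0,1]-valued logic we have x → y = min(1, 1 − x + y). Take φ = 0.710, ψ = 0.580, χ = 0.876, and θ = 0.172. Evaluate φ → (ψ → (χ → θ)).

χ → θ = min(1, 1 − 0.876 + 0.172) = min(1, 0.296) = 0.296
ψ → (χ → θ) = min(1, 1 − 0.580 + 0.296) = min(1, 0.716) = 0.716
φ → (ψ → (χ → θ)) = min(1, 1 − 0.710 + 0.716) = min(1, 1.006) = 1.000

1.000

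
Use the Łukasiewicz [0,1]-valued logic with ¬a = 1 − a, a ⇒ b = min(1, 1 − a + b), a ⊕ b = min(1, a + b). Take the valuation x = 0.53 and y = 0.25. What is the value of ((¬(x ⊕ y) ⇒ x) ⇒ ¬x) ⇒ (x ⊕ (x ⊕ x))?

1.00

x ⊕ y = min(1, 0.53 + 0.25) = min(1, 0.78) = 0.78
¬(x ⊕ y) = 1 − 0.78 = 0.22
¬(x ⊕ y) ⇒ x = min(1, 1 − 0.22 + 0.53) = min(1, 1.31) = 1.00
¬x = 1 − 0.53 = 0.47
(¬(x ⊕ y) ⇒ x) ⇒ ¬x = min(1, 1 − 1.00 + 0.47) = min(1, 0.47) = 0.47
x ⊕ x = min(1, 0.53 + 0.53) = min(1, 1.06) = 1.00
x ⊕ (x ⊕ x) = min(1, 0.53 + 1.00) = min(1, 1.53) = 1.00
((¬(x ⊕ y) ⇒ x) ⇒ ¬x) ⇒ (x ⊕ (x ⊕ x)) = min(1, 1 − 0.47 + 1.00) = min(1, 1.53) = 1.00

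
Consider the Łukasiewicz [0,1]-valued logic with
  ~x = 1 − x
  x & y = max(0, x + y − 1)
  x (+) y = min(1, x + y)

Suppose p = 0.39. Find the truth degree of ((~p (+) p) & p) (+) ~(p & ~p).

~p = 1 − 0.39 = 0.61
~p (+) p = min(1, 0.61 + 0.39) = min(1, 1.00) = 1.00
(~p (+) p) & p = max(0, 1.00 + 0.39 − 1) = max(0, 0.39) = 0.39
p & ~p = max(0, 0.39 + 0.61 − 1) = max(0, 0.00) = 0.00
~(p & ~p) = 1 − 0.00 = 1.00
((~p (+) p) & p) (+) ~(p & ~p) = min(1, 0.39 + 1.00) = min(1, 1.39) = 1.00

1.00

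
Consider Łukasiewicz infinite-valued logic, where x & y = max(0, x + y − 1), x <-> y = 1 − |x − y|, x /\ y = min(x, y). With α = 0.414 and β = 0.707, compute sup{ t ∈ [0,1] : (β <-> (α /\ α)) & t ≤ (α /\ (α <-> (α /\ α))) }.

0.707

α /\ α = min(0.414, 0.414) = 0.414
β <-> (α /\ α) = 1 − |0.707 − 0.414| = 1 − 0.293 = 0.707
So the left factor is β <-> (α /\ α) = 0.707.
α <-> (α /\ α) = 1 − |0.414 − 0.414| = 1 − 0.000 = 1.000
α /\ (α <-> (α /\ α)) = min(0.414, 1.000) = 0.414
So the right-hand bound is α /\ (α <-> (α /\ α)) = 0.414.
The residuum of the Łukasiewicz t-norm gives the supremum: min(1, 1 − 0.707 + 0.414).
1 − 0.707 + 0.414 = 0.707, so t = min(1, 0.707) = 0.707.
Check: 0.707 & 0.707 = max(0, 0.414) = 0.414 ≤ 0.414.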